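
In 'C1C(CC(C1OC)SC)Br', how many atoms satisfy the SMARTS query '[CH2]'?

2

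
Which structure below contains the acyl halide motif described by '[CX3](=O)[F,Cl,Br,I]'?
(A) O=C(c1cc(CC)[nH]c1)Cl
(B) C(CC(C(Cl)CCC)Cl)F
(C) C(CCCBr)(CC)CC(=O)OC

[CX3](=O)[F,Cl,Br,I] describes a carbonyl carbon bonded to a halogen (an acyl halide).
(A) contains an acyl chloride (-C(=O)Cl), which satisfies every atom and bond constraint.
(B) has a chloro substituent but the Cl is not on a carbonyl carbon.
(C) has a methyl-ester group (-C(=O)OCH3) but the carbonyl is bonded to -O-C, not to a halogen.
So the answer is (A).

A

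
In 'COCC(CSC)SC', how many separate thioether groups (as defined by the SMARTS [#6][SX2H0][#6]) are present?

[#6][SX2H0][#6] is the SMARTS for a thioether: an aliphatic sulfur bridging two carbons with no H on the sulfur.
The molecule carries 2 separate instances of a methylthio ether (-SCH3) meeting every constraint; each maps to a distinct set of atoms, giving 2 matches.

2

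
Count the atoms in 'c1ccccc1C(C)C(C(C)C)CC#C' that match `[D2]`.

7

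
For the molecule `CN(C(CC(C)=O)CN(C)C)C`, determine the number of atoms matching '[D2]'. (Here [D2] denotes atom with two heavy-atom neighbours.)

2

The query [D2] means: atom with exactly two heavy-atom neighbours.
Check the 12 heavy atoms by environment: 2× C (D2) → match; 2× C (D3) → no; 2× N (D3) → no; 5× C (D1) → no; 1× O (D1) → no.
That gives 2 matching atoms.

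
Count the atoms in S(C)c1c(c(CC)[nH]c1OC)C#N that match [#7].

The query [#7] means: #7 matches any nitrogen atom regardless of aromaticity.
Check the 13 heavy atoms by environment: 1× n (aromatic) → match; 4× c (aromatic) → no; 1× O → no; 5× C → no; 1× S → no; 1× N → match.
Summing the matching environments: 1 + 1 = 2 matching atoms.

2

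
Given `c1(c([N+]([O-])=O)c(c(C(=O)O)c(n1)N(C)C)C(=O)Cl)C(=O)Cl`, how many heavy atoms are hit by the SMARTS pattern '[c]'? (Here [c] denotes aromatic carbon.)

Check the 21 heavy atoms by environment: 1× n (aromatic) → no; 5× c (aromatic) → match; 5× C → no; 5× O → no; 2× Cl → no; 1× N (charge +1) → no; 1× O (charge -1) → no; 1× N → no.
That gives 5 matching atoms.

5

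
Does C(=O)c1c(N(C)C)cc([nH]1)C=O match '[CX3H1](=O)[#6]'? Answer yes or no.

Yes

The pattern [CX3H1](=O)[#6] describes an sp2 carbon with one H, double-bonded to O and single-bonded to carbon — an aldehyde.
The molecule carries an aldehyde (-CHO), whose atoms satisfy every constraint of the query, so the pattern matches.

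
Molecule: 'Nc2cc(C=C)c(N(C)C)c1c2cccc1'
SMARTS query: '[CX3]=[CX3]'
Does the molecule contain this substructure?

The pattern [CX3]=[CX3] describes a non-aromatic C=C double bond between two sp2 carbons — an alkene.
The molecule carries a vinyl group (-CH=CH2), whose atoms satisfy every constraint of the query, so the pattern matches.

Yes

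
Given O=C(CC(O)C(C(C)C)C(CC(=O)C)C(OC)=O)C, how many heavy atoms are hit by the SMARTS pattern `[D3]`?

7

The query [D3] means: atom with exactly three heavy-atom neighbours.
Check the 19 heavy atoms by environment: 2× C (D2) → no; 7× C (D3) → match; 5× C (D1) → no; 4× O (D1) → no; 1× O (D2) → no.
That gives 7 matching atoms.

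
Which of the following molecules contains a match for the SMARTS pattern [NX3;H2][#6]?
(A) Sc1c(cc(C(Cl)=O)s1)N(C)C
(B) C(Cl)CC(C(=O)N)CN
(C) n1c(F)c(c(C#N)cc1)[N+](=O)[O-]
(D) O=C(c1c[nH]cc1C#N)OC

B

[NX3;H2][#6] describes a trivalent nitrogen with two H attached to carbon (a primary amine).
(A) has a dimethylamino group (-N(CH3)2) but the nitrogen has H0, not H2.
(B) contains a primary amino group (-NH2), which satisfies every atom and bond constraint.
(C) has a nitrile (-C#N) but the nitrogen is NX1 (triple-bonded), not NX3 with two H.
(D) has a nitrile (-C#N) but the nitrogen is NX1 (triple-bonded), not NX3 with two H.
So the answer is (B).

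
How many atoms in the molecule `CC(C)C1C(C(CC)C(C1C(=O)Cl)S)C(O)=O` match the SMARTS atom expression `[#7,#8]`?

3

The query [#7,#8] means: nitrogen or oxygen (comma = OR).
Check the 17 heavy atoms by environment: 12× C → no; 1× S → no; 3× O → match; 1× Cl → no.
That gives 3 matching atoms.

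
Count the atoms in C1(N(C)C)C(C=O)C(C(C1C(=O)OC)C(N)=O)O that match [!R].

13

Check the 18 heavy atoms by environment: 5× C (in 5-ring) → no; 6× C (acyclic) → match; 5× O (acyclic) → match; 2× N (acyclic) → match.
Summing the matching environments: 6 + 5 + 2 = 13 matching atoms.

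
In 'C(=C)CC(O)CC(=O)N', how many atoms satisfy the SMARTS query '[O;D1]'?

2

Check the 9 heavy atoms by environment: 3× C (D2) → no; 2× C (D3) → no; 1× C (D1) → no; 2× O (D1) → match; 1× N (D1) → no.
That gives 2 matching atoms.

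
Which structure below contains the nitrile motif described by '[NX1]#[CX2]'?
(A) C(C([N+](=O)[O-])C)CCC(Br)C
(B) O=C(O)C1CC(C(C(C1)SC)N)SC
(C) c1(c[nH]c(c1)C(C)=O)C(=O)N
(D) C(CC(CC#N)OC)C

[NX1]#[CX2] describes a nitrogen triple-bonded to a two-connected carbon (a nitrile).
(A) has a nitro group (-[N+](=O)[O-]) but there is no C#N triple bond.
(B) has a primary amino group (-NH2) but the nitrogen is NX3 (three connections), not NX1 triple-bonded.
(C) has a primary amide (-C(=O)NH2) but the nitrogen is NX3, not NX1.
(D) contains a nitrile (-C#N), which satisfies every atom and bond constraint.
So the answer is (D).

D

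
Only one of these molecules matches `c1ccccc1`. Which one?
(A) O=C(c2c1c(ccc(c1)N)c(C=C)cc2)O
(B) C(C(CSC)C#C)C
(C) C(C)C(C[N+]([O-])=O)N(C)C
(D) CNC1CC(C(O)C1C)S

A

c1ccccc1 describes six aromatic carbons in a ring (a benzene ring).
(A) contains the required atom environment, so the pattern matches.
(B) has a methyl group (-CH3) but no six-membered all-carbon aromatic ring is present.
(C) has a methyl group (-CH3) but no six-membered all-carbon aromatic ring is present.
(D) has a methyl group (-CH3) but no six-membered all-carbon aromatic ring is present.
So the answer is (A).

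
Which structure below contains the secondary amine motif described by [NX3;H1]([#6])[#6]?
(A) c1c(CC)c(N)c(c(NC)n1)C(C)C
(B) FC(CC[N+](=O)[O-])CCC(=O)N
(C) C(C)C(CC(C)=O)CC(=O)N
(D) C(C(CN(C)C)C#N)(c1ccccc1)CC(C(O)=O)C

[NX3;H1]([#6])[#6] describes a trivalent nitrogen with one H, bonded to two carbons (a secondary amine).
(A) contains an N-methylamino group (-NHCH3), which satisfies every atom and bond constraint.
(B) has a primary amide (-C(=O)NH2) but the -C(=O)NH2 nitrogen has H2, not H1.
(C) has a primary amide (-C(=O)NH2) but the -C(=O)NH2 nitrogen has H2, not H1.
(D) has a dimethylamino group (-N(CH3)2) but the nitrogen has H0, not H1.
So the answer is (A).

A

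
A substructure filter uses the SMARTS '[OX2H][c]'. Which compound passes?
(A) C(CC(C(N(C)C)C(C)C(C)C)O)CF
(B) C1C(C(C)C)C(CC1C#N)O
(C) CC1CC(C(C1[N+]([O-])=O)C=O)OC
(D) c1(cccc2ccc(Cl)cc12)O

[OX2H][c] describes a hydroxyl oxygen attached to an aromatic carbon (a phenol).
(A) has a hydroxyl group (-OH) but the -OH is on an aliphatic carbon, not an aromatic c.
(B) has a hydroxyl group (-OH) but the -OH is on an aliphatic carbon, not an aromatic c.
(C) has a methoxy ether (-OCH3) but the oxygen has H0, not H1.
(D) contains a hydroxyl group (-OH), which satisfies every atom and bond constraint.
So the answer is (D).

D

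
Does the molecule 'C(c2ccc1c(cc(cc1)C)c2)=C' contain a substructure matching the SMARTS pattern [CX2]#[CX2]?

No

The pattern [CX2]#[CX2] describes a carbon-carbon triple bond — an alkyne.
The closest candidate here is a vinyl group (-CH=CH2), but the C=C is a double bond; both carbons are CX3, not CX2. No other fragment satisfies the full query, so there is no match.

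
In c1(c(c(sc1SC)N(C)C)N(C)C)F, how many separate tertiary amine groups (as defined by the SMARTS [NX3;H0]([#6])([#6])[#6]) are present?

2

[NX3;H0]([#6])([#6])[#6] is the SMARTS for a tertiary amine: a trivalent nitrogen with no H, bonded to three carbons.
The molecule carries 2 separate instances of a dimethylamino group (-N(CH3)2) meeting every constraint; each maps to a distinct set of atoms, giving 2 matches.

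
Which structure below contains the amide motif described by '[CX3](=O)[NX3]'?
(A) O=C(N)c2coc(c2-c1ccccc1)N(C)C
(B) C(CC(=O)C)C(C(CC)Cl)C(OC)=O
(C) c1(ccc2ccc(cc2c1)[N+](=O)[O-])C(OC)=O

A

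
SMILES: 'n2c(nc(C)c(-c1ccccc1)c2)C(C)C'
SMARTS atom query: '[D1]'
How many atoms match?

3

The query [D1] means: atom with exactly one heavy-atom neighbour (degree 1).
Check the 16 heavy atoms by environment: 2× n (aromatic, D2) → no; 4× c (aromatic, D3) → no; 6× c (aromatic, D2) → no; 1× C (D3) → no; 3× C (D1) → match.
That gives 3 matching atoms.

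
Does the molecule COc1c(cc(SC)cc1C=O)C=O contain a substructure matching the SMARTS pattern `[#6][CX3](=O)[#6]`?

No

The pattern [#6][CX3](=O)[#6] describes a carbonyl carbon (no H) flanked by two carbons — a ketone.
The closest candidate here is an aldehyde (-CHO), but the carbonyl carbon has H1, so it is not flanked by two carbons. No other fragment satisfies the full query, so there is no match.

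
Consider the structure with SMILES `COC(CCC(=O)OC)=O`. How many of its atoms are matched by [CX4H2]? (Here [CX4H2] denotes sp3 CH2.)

The query [CX4H2] means: sp3 carbon (X4) with exactly two hydrogens.
Check the 10 heavy atoms by environment: 2× C (H2, X4) → match; 2× C (H0, X3) → no; 2× O (H0, X1) → no; 2× O (H0, X2) → no; 2× C (H3, X4) → no.
That gives 2 matching atoms.

2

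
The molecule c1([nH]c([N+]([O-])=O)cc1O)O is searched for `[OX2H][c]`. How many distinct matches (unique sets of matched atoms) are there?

2

[OX2H][c] is the SMARTS for a phenol: a hydroxyl oxygen attached to an aromatic carbon.
The molecule carries 2 separate instances of a hydroxyl group (-OH) meeting every constraint; each maps to a distinct set of atoms, giving 2 matches.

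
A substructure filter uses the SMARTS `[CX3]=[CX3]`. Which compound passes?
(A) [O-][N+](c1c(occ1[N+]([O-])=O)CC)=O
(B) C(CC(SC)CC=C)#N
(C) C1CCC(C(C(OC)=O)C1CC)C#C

B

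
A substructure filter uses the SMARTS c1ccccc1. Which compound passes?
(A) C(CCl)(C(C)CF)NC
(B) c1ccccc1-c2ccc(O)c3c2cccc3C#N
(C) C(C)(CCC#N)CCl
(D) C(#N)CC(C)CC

B

c1ccccc1 describes six aromatic carbons in a ring (a benzene ring).
(A) has a methyl group (-CH3) but no six-membered all-carbon aromatic ring is present.
(B) contains a phenyl ring, which satisfies every atom and bond constraint.
(C) has a methyl group (-CH3) but no six-membered all-carbon aromatic ring is present.
(D) has a methyl group (-CH3) but no six-membered all-carbon aromatic ring is present.
So the answer is (B).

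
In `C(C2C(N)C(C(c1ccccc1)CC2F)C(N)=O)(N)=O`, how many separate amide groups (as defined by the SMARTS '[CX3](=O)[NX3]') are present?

[CX3](=O)[NX3] is the SMARTS for an amide: a carbonyl carbon bonded to a trivalent nitrogen.
The molecule carries 2 separate instances of a primary amide (-C(=O)NH2) meeting every constraint; each maps to a distinct set of atoms, giving 2 matches.

2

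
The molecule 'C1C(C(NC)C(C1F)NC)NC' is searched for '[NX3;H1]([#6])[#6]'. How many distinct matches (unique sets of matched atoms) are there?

[NX3;H1]([#6])[#6] is the SMARTS for a secondary amine: a trivalent nitrogen with one H, bonded to two carbons.
The molecule carries 3 separate instances of an N-methylamino group (-NHCH3) meeting every constraint; each maps to a distinct set of atoms, giving 3 matches.

3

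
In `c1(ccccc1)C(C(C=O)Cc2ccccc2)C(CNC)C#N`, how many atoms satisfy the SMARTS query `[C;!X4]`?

2

Check the 23 heavy atoms by environment: 6× C (X4) → no; 1× C (X3) → match; 1× O (X1) → no; 12× c (aromatic, X3) → no; 1× C (X2) → match; 1× N (X1) → no; 1× N (X3) → no.
Summing the matching environments: 1 + 1 = 2 matching atoms.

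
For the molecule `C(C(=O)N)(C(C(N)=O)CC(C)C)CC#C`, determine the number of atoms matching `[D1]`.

7

Check the 15 heavy atoms by environment: 3× C (D2) → no; 5× C (D3) → no; 3× C (D1) → match; 2× O (D1) → match; 2× N (D1) → match.
Summing the matching environments: 3 + 2 + 2 = 7 matching atoms.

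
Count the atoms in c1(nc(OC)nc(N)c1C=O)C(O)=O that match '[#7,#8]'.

The query [#7,#8] means: nitrogen or oxygen (comma = OR).
Check the 14 heavy atoms by environment: 2× n (aromatic) → match; 4× c (aromatic) → no; 1× N → match; 3× C → no; 4× O → match.
Summing the matching environments: 2 + 1 + 4 = 7 matching atoms.

7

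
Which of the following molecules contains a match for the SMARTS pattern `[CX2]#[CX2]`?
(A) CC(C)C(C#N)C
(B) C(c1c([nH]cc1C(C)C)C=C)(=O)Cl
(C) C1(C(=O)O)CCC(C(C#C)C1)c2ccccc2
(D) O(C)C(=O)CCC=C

[CX2]#[CX2] describes a carbon-carbon triple bond (an alkyne).
(A) has a nitrile (-C#N) but the triple bond is C#N, not C#C.
(B) has a vinyl group (-CH=CH2) but the C=C is a double bond; both carbons are CX3, not CX2.
(C) contains an ethynyl group (-C#CH), which satisfies every atom and bond constraint.
(D) has a vinyl group (-CH=CH2) but the C=C is a double bond; both carbons are CX3, not CX2.
So the answer is (C).

C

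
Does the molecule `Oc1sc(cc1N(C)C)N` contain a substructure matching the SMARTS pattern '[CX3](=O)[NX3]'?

The pattern [CX3](=O)[NX3] describes a carbonyl carbon bonded to a trivalent nitrogen — an amide.
The closest candidate here is a primary amino group (-NH2), but the -NH2 is not attached to a carbonyl carbon. No other fragment satisfies the full query, so there is no match.

No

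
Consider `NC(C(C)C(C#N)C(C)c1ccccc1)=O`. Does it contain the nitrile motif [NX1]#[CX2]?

Yes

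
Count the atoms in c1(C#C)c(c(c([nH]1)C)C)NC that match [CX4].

3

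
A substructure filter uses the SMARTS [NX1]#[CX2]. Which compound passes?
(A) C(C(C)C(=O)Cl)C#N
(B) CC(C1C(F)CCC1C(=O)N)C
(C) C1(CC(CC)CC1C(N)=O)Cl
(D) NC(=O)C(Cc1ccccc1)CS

A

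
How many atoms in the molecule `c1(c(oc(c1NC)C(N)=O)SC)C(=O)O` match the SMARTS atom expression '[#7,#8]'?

6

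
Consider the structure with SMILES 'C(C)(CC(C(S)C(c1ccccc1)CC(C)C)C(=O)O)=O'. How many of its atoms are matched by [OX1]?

2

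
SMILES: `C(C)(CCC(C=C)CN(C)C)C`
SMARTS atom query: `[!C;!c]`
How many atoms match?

1

The query [!C;!c] means: neither aliphatic nor aromatic carbon — same as [!#6].
Check the 12 heavy atoms by environment: 11× C → no; 1× N → match.
That gives 1 matching atom.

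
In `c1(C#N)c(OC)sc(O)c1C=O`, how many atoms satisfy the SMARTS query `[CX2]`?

The query [CX2] means: C with X2: aliphatic carbon with exactly 2 total connections.
Check the 12 heavy atoms by environment: 1× s (aromatic, X2) → no; 4× c (aromatic, X3) → no; 1× C (X2) → match; 1× N (X1) → no; 1× C (X3) → no; 1× O (X1) → no; 2× O (X2) → no; 1× C (X4) → no.
That gives 1 matching atom.

1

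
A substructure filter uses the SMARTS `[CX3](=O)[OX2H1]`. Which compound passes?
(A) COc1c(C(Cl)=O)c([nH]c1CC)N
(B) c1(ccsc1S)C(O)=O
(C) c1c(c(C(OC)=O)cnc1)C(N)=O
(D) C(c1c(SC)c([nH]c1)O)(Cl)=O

B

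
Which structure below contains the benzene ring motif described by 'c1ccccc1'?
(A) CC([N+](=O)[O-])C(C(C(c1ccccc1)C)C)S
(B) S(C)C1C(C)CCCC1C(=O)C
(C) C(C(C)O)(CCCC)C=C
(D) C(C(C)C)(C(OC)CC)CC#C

c1ccccc1 describes six aromatic carbons in a ring (a benzene ring).
(A) contains a phenyl ring, which satisfies every atom and bond constraint.
(B) has a methyl group (-CH3) but no six-membered all-carbon aromatic ring is present.
(C) has a methyl group (-CH3) but no six-membered all-carbon aromatic ring is present.
(D) has a methyl group (-CH3) but no six-membered all-carbon aromatic ring is present.
So the answer is (A).

A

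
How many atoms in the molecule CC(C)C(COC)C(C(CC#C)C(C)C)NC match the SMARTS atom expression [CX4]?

The query [CX4] means: C with X4: aliphatic carbon with exactly 4 total connections (bonds + H).
Check the 17 heavy atoms by environment: 13× C (X4) → match; 2× C (X2) → no; 1× N (X3) → no; 1× O (X2) → no.
That gives 13 matching atoms.

13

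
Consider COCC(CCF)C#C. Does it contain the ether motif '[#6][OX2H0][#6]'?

Yes

The pattern [#6][OX2H0][#6] describes an aliphatic oxygen bridging two carbons with no H on the oxygen — an ether.
The molecule carries a methoxy ether (-OCH3), whose atoms satisfy every constraint of the query, so the pattern matches.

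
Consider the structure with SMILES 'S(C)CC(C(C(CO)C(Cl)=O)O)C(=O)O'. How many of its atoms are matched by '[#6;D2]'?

2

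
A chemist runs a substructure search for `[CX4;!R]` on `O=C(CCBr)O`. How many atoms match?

2

The query [CX4;!R] means: aliphatic carbon with four total connections, not in a ring.
Check the 6 heavy atoms by environment: 2× C (X4, acyclic) → match; 1× Br (X1, acyclic) → no; 1× C (X3, acyclic) → no; 1× O (X1, acyclic) → no; 1× O (X2, acyclic) → no.
That gives 2 matching atoms.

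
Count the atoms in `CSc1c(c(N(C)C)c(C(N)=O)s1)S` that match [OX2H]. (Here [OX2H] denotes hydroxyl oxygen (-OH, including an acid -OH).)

The query [OX2H] means: aliphatic oxygen with two connections, one of which is H — an -OH oxygen.
Check the 14 heavy atoms by environment: 1× s (aromatic, H0, X2) → no; 4× c (aromatic, H0, X3) → no; 1× N (H0, X3) → no; 3× C (H3, X4) → no; 1× S (H0, X2) → no; 1× S (H1, X2) → no; 1× C (H0, X3) → no; 1× O (H0, X1) → no; 1× N (H2, X3) → no.
No environment satisfies the query, so 0 matching atoms.

0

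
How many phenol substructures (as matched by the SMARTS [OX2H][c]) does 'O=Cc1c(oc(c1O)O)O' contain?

3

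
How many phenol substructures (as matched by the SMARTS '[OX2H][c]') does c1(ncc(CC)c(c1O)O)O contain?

3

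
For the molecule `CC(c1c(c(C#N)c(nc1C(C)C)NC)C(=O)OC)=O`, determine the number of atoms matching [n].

1

The query [n] means: lowercase n matches aromatic nitrogen only.
Check the 20 heavy atoms by environment: 1× n (aromatic) → match; 5× c (aromatic) → no; 2× N → no; 9× C → no; 3× O → no.
That gives 1 matching atom.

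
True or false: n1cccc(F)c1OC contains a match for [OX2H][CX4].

False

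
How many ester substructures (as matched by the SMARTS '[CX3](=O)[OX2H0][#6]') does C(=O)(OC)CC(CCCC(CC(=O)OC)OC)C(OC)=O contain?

3

[CX3](=O)[OX2H0][#6] is the SMARTS for an ester: a carbonyl carbon bonded to an oxygen that is itself bonded to carbon (no H on that O).
The molecule carries 3 separate instances of a methyl-ester group (-C(=O)OCH3) meeting every constraint; each maps to a distinct set of atoms, giving 3 matches.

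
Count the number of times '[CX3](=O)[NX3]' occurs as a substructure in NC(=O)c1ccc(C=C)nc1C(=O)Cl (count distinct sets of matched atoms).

1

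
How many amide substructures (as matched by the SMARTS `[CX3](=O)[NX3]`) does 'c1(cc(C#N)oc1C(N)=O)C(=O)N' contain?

[CX3](=O)[NX3] is the SMARTS for an amide: a carbonyl carbon bonded to a trivalent nitrogen.
The molecule carries 2 separate instances of a primary amide (-C(=O)NH2) meeting every constraint; each maps to a distinct set of atoms, giving 2 matches.

2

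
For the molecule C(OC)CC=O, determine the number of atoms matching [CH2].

The query [CH2] means: aliphatic carbon with exactly two hydrogens.
Check the 6 heavy atoms by environment: 2× C (H2) → match; 1× C (H1) → no; 2× O (H0) → no; 1× C (H3) → no.
That gives 2 matching atoms.

2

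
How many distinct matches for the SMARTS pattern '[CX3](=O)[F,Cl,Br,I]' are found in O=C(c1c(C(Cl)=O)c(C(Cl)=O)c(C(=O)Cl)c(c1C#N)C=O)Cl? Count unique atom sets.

[CX3](=O)[F,Cl,Br,I] is the SMARTS for an acyl halide: a carbonyl carbon bonded to a halogen.
The molecule carries 4 separate instances of an acyl chloride (-C(=O)Cl) meeting every constraint; each maps to a distinct set of atoms, giving 4 matches.

4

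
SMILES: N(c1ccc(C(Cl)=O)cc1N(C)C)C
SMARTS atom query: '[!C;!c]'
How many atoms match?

4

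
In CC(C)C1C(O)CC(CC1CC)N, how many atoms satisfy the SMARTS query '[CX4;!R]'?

5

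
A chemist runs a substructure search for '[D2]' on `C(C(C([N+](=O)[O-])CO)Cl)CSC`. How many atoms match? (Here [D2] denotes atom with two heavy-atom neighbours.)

4

The query [D2] means: atom with exactly two heavy-atom neighbours.
Check the 12 heavy atoms by environment: 3× C (D2) → match; 2× C (D3) → no; 1× Cl (D1) → no; 2× O (D1) → no; 1× N (charge +1, D3) → no; 1× O (charge -1, D1) → no; 1× S (D2) → match; 1× C (D1) → no.
Summing the matching environments: 3 + 1 = 4 matching atoms.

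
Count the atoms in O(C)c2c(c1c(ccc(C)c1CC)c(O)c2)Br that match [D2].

The query [D2] means: atom with exactly two heavy-atom neighbours.
Check the 17 heavy atoms by environment: 7× c (aromatic, D3) → no; 3× c (aromatic, D2) → match; 1× Br (D1) → no; 1× C (D2) → match; 3× C (D1) → no; 1× O (D1) → no; 1× O (D2) → match.
Summing the matching environments: 3 + 1 + 1 = 5 matching atoms.

5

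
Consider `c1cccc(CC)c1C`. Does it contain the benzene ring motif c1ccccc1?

The pattern c1ccccc1 describes six aromatic carbons in a ring — a benzene ring.
The required atom environment is present in the molecule, so the pattern matches.

Yes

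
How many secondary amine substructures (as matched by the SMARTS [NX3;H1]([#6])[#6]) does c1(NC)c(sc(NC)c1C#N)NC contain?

[NX3;H1]([#6])[#6] is the SMARTS for a secondary amine: a trivalent nitrogen with one H, bonded to two carbons.
The molecule carries 3 separate instances of an N-methylamino group (-NHCH3) meeting every constraint; each maps to a distinct set of atoms, giving 3 matches.

3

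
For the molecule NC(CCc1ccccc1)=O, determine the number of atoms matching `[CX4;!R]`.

2

Check the 11 heavy atoms by environment: 2× C (X4, acyclic) → match; 1× C (X3, acyclic) → no; 1× O (X1, acyclic) → no; 1× N (X3, acyclic) → no; 6× c (aromatic, X3, in 6-ring) → no.
That gives 2 matching atoms.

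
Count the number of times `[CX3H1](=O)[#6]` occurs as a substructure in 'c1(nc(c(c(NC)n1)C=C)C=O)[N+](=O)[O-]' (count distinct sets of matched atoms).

1

[CX3H1](=O)[#6] is the SMARTS for an aldehyde: an sp2 carbon with one H, double-bonded to O and single-bonded to carbon.
Exactly one fragment in the molecule meets all constraints, giving 1 match.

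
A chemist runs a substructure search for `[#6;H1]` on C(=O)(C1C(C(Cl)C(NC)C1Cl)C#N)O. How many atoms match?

The query [#6;H1] means: any carbon bearing exactly one hydrogen.
Check the 14 heavy atoms by environment: 5× C (H1) → match; 2× Cl (H0) → no; 2× C (H0) → no; 1× O (H0) → no; 1× O (H1) → no; 1× N (H1) → no; 1× C (H3) → no; 1× N (H0) → no.
That gives 5 matching atoms.

5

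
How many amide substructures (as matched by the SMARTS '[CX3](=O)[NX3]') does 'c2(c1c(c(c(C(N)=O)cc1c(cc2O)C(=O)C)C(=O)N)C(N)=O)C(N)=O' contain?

4

[CX3](=O)[NX3] is the SMARTS for an amide: a carbonyl carbon bonded to a trivalent nitrogen.
The molecule carries 4 separate instances of a primary amide (-C(=O)NH2) meeting every constraint; each maps to a distinct set of atoms, giving 4 matches.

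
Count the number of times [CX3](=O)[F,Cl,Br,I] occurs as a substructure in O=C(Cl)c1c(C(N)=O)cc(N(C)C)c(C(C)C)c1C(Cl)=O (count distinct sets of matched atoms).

2

[CX3](=O)[F,Cl,Br,I] is the SMARTS for an acyl halide: a carbonyl carbon bonded to a halogen.
The molecule carries 2 separate instances of an acyl chloride (-C(=O)Cl) meeting every constraint; each maps to a distinct set of atoms, giving 2 matches.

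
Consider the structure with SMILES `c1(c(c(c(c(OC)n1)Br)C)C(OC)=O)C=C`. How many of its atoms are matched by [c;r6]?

Check the 16 heavy atoms by environment: 1× n (aromatic, in 6-ring) → no; 5× c (aromatic, in 6-ring) → match; 6× C (acyclic) → no; 3× O (acyclic) → no; 1× Br (acyclic) → no.
That gives 5 matching atoms.

5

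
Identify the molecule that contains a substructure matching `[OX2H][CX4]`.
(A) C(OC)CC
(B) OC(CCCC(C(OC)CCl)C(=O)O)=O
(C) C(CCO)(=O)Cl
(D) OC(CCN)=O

[OX2H][CX4] describes a hydroxyl oxygen bound to an sp3 (X4) carbon (an aliphatic alcohol).
(A) has a methoxy ether (-OCH3) but the oxygen has H0 (ether), not H1.
(B) has a carboxylic acid group (-C(=O)OH) but the -OH is on a CX3 carbonyl carbon, not a CX4 carbon.
(C) contains a hydroxyl group (-OH), which satisfies every atom and bond constraint.
(D) has a carboxylic acid group (-C(=O)OH) but the -OH is on a CX3 carbonyl carbon, not a CX4 carbon.
So the answer is (C).

C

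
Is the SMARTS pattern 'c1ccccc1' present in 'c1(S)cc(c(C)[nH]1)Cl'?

The pattern c1ccccc1 describes six aromatic carbons in a ring — a benzene ring.
The closest candidate here is a methyl group (-CH3), but no six-membered all-carbon aromatic ring is present. No other fragment satisfies the full query, so there is no match.

No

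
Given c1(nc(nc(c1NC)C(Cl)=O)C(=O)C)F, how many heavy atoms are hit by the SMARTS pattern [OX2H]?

0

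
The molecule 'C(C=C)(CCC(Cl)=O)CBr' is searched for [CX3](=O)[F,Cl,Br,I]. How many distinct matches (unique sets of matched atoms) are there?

[CX3](=O)[F,Cl,Br,I] is the SMARTS for an acyl halide: a carbonyl carbon bonded to a halogen.
Exactly one fragment in the molecule meets all constraints, giving 1 match.

1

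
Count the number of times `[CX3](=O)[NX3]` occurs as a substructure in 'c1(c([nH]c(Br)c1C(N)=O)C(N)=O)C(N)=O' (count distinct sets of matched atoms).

3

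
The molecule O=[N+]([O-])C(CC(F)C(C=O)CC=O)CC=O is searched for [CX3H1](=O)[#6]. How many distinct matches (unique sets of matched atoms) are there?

[CX3H1](=O)[#6] is the SMARTS for an aldehyde: an sp2 carbon with one H, double-bonded to O and single-bonded to carbon.
The molecule carries 3 separate instances of an aldehyde (-CHO) meeting every constraint; each maps to a distinct set of atoms, giving 3 matches.

3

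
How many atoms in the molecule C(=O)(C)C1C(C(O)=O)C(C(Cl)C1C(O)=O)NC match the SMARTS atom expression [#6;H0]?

3

The query [#6;H0] means: any carbon with no attached hydrogen.
Check the 17 heavy atoms by environment: 5× C (H1) → no; 3× C (H0) → match; 3× O (H0) → no; 2× O (H1) → no; 1× Cl (H0) → no; 1× N (H1) → no; 2× C (H3) → no.
That gives 3 matching atoms.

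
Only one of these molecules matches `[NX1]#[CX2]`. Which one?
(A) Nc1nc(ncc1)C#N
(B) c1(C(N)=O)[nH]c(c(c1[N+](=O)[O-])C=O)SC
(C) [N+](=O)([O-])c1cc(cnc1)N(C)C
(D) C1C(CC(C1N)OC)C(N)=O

[NX1]#[CX2] describes a nitrogen triple-bonded to a two-connected carbon (a nitrile).
(A) contains a nitrile (-C#N), which satisfies every atom and bond constraint.
(B) has a primary amide (-C(=O)NH2) but the nitrogen is NX3, not NX1.
(C) has a nitro group (-[N+](=O)[O-]) but there is no C#N triple bond.
(D) has a primary amino group (-NH2) but the nitrogen is NX3 (three connections), not NX1 triple-bonded.
So the answer is (A).

A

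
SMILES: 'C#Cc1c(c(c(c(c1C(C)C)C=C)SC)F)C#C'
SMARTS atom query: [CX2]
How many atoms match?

4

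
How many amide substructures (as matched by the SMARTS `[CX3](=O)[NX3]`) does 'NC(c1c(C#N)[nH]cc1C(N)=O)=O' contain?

[CX3](=O)[NX3] is the SMARTS for an amide: a carbonyl carbon bonded to a trivalent nitrogen.
The molecule carries 2 separate instances of a primary amide (-C(=O)NH2) meeting every constraint; each maps to a distinct set of atoms, giving 2 matches.

2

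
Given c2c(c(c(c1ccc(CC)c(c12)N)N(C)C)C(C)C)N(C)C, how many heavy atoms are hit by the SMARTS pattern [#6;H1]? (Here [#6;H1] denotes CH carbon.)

4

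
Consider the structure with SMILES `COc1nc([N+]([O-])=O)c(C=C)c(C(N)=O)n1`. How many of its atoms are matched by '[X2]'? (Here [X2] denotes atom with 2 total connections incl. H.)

3

The query [X2] means: any atom with exactly two total connections (bonds + H).
Check the 16 heavy atoms by environment: 2× n (aromatic, X2) → match; 4× c (aromatic, X3) → no; 3× C (X3) → no; 1× O (X2) → match; 1× C (X4) → no; 2× O (X1) → no; 1× N (X3) → no; 1× N (charge +1, X3) → no; 1× O (charge -1, X1) → no.
Summing the matching environments: 2 + 1 = 3 matching atoms.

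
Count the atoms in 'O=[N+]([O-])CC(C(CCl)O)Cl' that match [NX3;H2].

The query [NX3;H2] means: aliphatic N with 3 total connections, two of them H — an -NH2 nitrogen (amine or amide).
Check the 10 heavy atoms by environment: 2× C (H2, X4) → no; 2× C (H1, X4) → no; 1× N (charge +1, H0, X3) → no; 1× O (charge -1, H0, X1) → no; 1× O (H0, X1) → no; 2× Cl (H0, X1) → no; 1× O (H1, X2) → no.
No environment satisfies the query, so 0 matching atoms.

0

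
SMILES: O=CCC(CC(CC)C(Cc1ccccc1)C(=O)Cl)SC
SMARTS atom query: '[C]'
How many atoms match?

11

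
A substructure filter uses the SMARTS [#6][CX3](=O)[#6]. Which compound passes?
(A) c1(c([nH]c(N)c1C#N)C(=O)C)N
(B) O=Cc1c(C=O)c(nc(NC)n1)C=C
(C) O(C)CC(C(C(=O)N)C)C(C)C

A

[#6][CX3](=O)[#6] describes a carbonyl carbon (no H) flanked by two carbons (a ketone).
(A) contains an acetyl/ketone group (-C(=O)CH3), which satisfies every atom and bond constraint.
(B) has an aldehyde (-CHO) but the carbonyl carbon has H1, so it is not flanked by two carbons.
(C) has a primary amide (-C(=O)NH2) but one neighbour of the carbonyl carbon is N, not C.
So the answer is (A).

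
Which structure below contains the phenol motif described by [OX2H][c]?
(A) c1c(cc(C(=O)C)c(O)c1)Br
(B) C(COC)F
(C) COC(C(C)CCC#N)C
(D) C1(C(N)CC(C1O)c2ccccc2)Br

A

[OX2H][c] describes a hydroxyl oxygen attached to an aromatic carbon (a phenol).
(A) contains a hydroxyl group (-OH), which satisfies every atom and bond constraint.
(B) has a methoxy ether (-OCH3) but the oxygen has H0, not H1.
(C) has a methoxy ether (-OCH3) but the oxygen has H0, not H1.
(D) has a hydroxyl group (-OH) but the -OH is on an aliphatic carbon, not an aromatic c.
So the answer is (A).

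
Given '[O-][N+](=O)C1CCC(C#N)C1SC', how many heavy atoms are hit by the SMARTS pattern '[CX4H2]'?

2

The query [CX4H2] means: sp3 carbon (X4) with exactly two hydrogens.
Check the 12 heavy atoms by environment: 2× C (H2, X4) → match; 3× C (H1, X4) → no; 1× N (charge +1, H0, X3) → no; 1× O (charge -1, H0, X1) → no; 1× O (H0, X1) → no; 1× C (H0, X2) → no; 1× N (H0, X1) → no; 1× S (H0, X2) → no; 1× C (H3, X4) → no.
That gives 2 matching atoms.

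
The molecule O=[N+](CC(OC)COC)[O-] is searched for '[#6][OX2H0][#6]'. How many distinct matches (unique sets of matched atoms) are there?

2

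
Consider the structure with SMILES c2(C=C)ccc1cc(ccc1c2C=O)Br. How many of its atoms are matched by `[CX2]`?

Check the 15 heavy atoms by environment: 10× c (aromatic, X3) → no; 3× C (X3) → no; 1× O (X1) → no; 1× Br (X1) → no.
No environment satisfies the query, so 0 matching atoms.

0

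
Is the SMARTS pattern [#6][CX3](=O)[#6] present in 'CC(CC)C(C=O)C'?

No

The pattern [#6][CX3](=O)[#6] describes a carbonyl carbon (no H) flanked by two carbons — a ketone.
The closest candidate here is an aldehyde (-CHO), but the carbonyl carbon has H1, so it is not flanked by two carbons. No other fragment satisfies the full query, so there is no match.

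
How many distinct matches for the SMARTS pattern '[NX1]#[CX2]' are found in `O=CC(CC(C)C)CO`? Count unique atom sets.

[NX1]#[CX2] is the SMARTS for a nitrile: a nitrogen triple-bonded to a two-connected carbon.
No fragment in the molecule satisfies every constraint, giving 0 matches.

0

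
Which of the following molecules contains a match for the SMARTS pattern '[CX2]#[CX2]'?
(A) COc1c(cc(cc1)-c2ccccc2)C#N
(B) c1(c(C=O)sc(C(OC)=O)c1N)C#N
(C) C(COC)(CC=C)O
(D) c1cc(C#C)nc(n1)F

D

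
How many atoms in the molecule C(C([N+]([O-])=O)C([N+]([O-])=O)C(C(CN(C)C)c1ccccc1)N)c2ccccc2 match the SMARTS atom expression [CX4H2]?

The query [CX4H2] means: sp3 carbon (X4) with exactly two hydrogens.
Check the 28 heavy atoms by environment: 2× C (H2, X4) → match; 4× C (H1, X4) → no; 1× N (H2, X3) → no; 2× N (charge +1, H0, X3) → no; 2× O (charge -1, H0, X1) → no; 2× O (H0, X1) → no; 2× c (aromatic, H0, X3) → no; 10× c (aromatic, H1, X3) → no; 1× N (H0, X3) → no; 2× C (H3, X4) → no.
That gives 2 matching atoms.

2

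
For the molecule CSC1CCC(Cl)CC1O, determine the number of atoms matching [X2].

2

Check the 10 heavy atoms by environment: 7× C (X4) → no; 1× S (X2) → match; 1× Cl (X1) → no; 1× O (X2) → match.
Summing the matching environments: 1 + 1 = 2 matching atoms.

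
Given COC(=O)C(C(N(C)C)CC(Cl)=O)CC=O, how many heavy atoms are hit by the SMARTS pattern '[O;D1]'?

3

The query [O;D1] means: aliphatic oxygen bonded to exactly one heavy atom.
Check the 16 heavy atoms by environment: 3× C (D2) → no; 4× C (D3) → no; 3× O (D1) → match; 1× Cl (D1) → no; 1× O (D2) → no; 3× C (D1) → no; 1× N (D3) → no.
That gives 3 matching atoms.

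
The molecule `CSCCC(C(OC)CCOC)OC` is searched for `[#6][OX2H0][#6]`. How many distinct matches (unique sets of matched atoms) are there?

3

[#6][OX2H0][#6] is the SMARTS for an ether: an aliphatic oxygen bridging two carbons with no H on the oxygen.
The molecule carries 3 separate instances of a methoxy ether (-OCH3) meeting every constraint; each maps to a distinct set of atoms, giving 3 matches.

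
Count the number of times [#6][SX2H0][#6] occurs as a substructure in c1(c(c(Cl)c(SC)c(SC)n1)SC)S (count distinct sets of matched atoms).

[#6][SX2H0][#6] is the SMARTS for a thioether: an aliphatic sulfur bridging two carbons with no H on the sulfur.
The molecule carries 3 separate instances of a methylthio ether (-SCH3) meeting every constraint; each maps to a distinct set of atoms, giving 3 matches.

3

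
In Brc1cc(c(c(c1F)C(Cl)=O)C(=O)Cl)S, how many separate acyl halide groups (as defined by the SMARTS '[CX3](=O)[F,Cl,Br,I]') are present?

[CX3](=O)[F,Cl,Br,I] is the SMARTS for an acyl halide: a carbonyl carbon bonded to a halogen.
The molecule carries 2 separate instances of an acyl chloride (-C(=O)Cl) meeting every constraint; each maps to a distinct set of atoms, giving 2 matches.

2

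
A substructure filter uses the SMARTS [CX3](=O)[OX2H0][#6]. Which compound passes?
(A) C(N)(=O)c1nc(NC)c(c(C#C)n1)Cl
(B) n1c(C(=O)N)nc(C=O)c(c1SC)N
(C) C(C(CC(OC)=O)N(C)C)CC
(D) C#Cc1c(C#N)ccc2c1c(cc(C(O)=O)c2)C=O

[CX3](=O)[OX2H0][#6] describes a carbonyl carbon bonded to an oxygen that is itself bonded to carbon (no H on that O) (an ester).
(A) has a primary amide (-C(=O)NH2) but the carbonyl is bonded to N, not to an O-C linkage.
(B) has a primary amide (-C(=O)NH2) but the carbonyl is bonded to N, not to an O-C linkage.
(C) contains a methyl-ester group (-C(=O)OCH3), which satisfies every atom and bond constraint.
(D) has a carboxylic acid group (-C(=O)OH) but the singly-bonded O carries H (OX2H1, not H0).
So the answer is (C).

C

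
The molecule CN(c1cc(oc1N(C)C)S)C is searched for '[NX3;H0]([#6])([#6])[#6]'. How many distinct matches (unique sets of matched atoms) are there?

[NX3;H0]([#6])([#6])[#6] is the SMARTS for a tertiary amine: a trivalent nitrogen with no H, bonded to three carbons.
The molecule carries 2 separate instances of a dimethylamino group (-N(CH3)2) meeting every constraint; each maps to a distinct set of atoms, giving 2 matches.

2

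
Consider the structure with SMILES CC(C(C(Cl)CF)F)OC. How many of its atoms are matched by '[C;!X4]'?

The query [C;!X4] means: aliphatic carbon that does not have four total connections.
Check the 10 heavy atoms by environment: 6× C (X4) → no; 1× Cl (X1) → no; 1× O (X2) → no; 2× F (X1) → no.
No environment satisfies the query, so 0 matching atoms.

0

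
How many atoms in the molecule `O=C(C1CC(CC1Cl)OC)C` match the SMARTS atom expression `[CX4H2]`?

The query [CX4H2] means: sp3 carbon (X4) with exactly two hydrogens.
Check the 11 heavy atoms by environment: 3× C (H1, X4) → no; 2× C (H2, X4) → match; 1× O (H0, X2) → no; 2× C (H3, X4) → no; 1× C (H0, X3) → no; 1× O (H0, X1) → no; 1× Cl (H0, X1) → no.
That gives 2 matching atoms.

2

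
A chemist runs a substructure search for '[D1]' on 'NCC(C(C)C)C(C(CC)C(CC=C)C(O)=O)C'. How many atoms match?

The query [D1] means: atom with exactly one heavy-atom neighbour (degree 1).
Check the 18 heavy atoms by environment: 4× C (D2) → no; 6× C (D3) → no; 5× C (D1) → match; 2× O (D1) → match; 1× N (D1) → match.
Summing the matching environments: 5 + 2 + 1 = 8 matching atoms.

8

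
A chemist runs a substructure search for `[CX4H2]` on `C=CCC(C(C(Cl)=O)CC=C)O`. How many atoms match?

Check the 12 heavy atoms by environment: 2× C (H2, X4) → match; 2× C (H1, X4) → no; 1× C (H0, X3) → no; 1× O (H0, X1) → no; 1× Cl (H0, X1) → no; 2× C (H1, X3) → no; 2× C (H2, X3) → no; 1× O (H1, X2) → no.
That gives 2 matching atoms.

2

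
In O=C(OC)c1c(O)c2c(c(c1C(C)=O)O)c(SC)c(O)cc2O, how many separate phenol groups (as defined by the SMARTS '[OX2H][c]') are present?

4

[OX2H][c] is the SMARTS for a phenol: a hydroxyl oxygen attached to an aromatic carbon.
The molecule carries 4 separate instances of a hydroxyl group (-OH) meeting every constraint; each maps to a distinct set of atoms, giving 4 matches.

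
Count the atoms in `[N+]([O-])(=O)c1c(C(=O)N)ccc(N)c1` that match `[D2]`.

The query [D2] means: atom with exactly two heavy-atom neighbours.
Check the 13 heavy atoms by environment: 3× c (aromatic, D3) → no; 3× c (aromatic, D2) → match; 1× C (D3) → no; 2× O (D1) → no; 2× N (D1) → no; 1× N (charge +1, D3) → no; 1× O (charge -1, D1) → no.
That gives 3 matching atoms.

3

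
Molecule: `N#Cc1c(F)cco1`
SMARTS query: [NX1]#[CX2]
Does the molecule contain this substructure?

Yes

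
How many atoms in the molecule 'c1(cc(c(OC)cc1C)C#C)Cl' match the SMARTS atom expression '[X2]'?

3

The query [X2] means: any atom with exactly two total connections (bonds + H).
Check the 12 heavy atoms by environment: 6× c (aromatic, X3) → no; 1× O (X2) → match; 2× C (X4) → no; 1× Cl (X1) → no; 2× C (X2) → match.
Summing the matching environments: 1 + 2 = 3 matching atoms.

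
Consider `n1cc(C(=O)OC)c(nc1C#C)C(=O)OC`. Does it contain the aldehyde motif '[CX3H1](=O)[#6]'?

No

The pattern [CX3H1](=O)[#6] describes an sp2 carbon with one H, double-bonded to O and single-bonded to carbon — an aldehyde.
The closest candidate here is a methyl-ester group (-C(=O)OCH3), but the carbonyl carbon has H0, not H1. No other fragment satisfies the full query, so there is no match.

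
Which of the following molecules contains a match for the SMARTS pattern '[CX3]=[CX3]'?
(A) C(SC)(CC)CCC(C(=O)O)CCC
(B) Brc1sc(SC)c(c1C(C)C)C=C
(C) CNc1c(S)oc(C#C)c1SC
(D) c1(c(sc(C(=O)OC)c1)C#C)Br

B

[CX3]=[CX3] describes a non-aromatic C=C double bond between two sp2 carbons (an alkene).
(A) has an ethyl group (-CH2CH3) but its C-C bond is a single bond between CX4 carbons, not CX3=CX3.
(B) contains a vinyl group (-CH=CH2), which satisfies every atom and bond constraint.
(C) has an ethynyl group (-C#CH) but the C-C bond is a triple bond, not a double bond.
(D) has an ethynyl group (-C#CH) but the C-C bond is a triple bond, not a double bond.
So the answer is (B).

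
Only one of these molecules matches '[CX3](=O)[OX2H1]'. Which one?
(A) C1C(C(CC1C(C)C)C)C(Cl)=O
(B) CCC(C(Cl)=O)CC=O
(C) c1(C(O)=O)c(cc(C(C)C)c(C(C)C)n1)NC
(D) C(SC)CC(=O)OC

C

[CX3](=O)[OX2H1] describes an sp2 carbon double-bonded to O and single-bonded to an -OH oxygen (a carboxylic acid).
(A) has an acyl chloride (-C(=O)Cl) but the carbonyl is bonded to Cl, not to an -OH oxygen.
(B) has an acyl chloride (-C(=O)Cl) but the carbonyl is bonded to Cl, not to an -OH oxygen.
(C) contains a carboxylic acid group (-C(=O)OH), which satisfies every atom and bond constraint.
(D) has a methyl-ester group (-C(=O)OCH3) but the singly-bonded O has no H (OX2H0, not OX2H1).
So the answer is (C).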